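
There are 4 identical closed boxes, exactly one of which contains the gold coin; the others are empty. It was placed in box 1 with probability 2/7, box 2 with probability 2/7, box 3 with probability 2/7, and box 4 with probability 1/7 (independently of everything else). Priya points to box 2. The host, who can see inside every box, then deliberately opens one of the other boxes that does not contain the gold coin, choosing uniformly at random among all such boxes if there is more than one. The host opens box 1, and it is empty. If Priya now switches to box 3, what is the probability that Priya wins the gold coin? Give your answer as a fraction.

6/13

Apply Bayes' rule, conditioning on where the gold coin actually is.
If it is in box 1 (prior 2/7): the host opened box 1, so this case is ruled out; weight (2/7)·0 = 0.
If it is in box 2 (prior 2/7): the host has 3 equally likely choices, so probability 1/3; weight (2/7)·(1/3) = 2/21.
If it is in box 3 (prior 2/7): the host has 2 equally likely choices, so probability 1/2; weight (2/7)·(1/2) = 1/7.
If it is in box 4 (prior 1/7): the host has 2 equally likely choices, so probability 1/2; weight (1/7)·(1/2) = 1/14.
The weights sum to 13/42.
So P(the gold coin in box 3 | the host opened box 1) = (1/7) / (13/42) = 6/13.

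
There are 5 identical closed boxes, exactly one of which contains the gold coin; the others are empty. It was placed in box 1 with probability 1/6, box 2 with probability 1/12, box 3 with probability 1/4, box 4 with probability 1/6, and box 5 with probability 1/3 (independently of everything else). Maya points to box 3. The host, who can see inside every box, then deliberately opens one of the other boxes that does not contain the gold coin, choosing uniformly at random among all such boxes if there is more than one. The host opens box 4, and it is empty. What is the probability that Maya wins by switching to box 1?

8/37

Apply Bayes' rule, conditioning on where the gold coin actually is.
If it is in box 1 (prior 1/6): the host has 3 equally likely choices, so probability 1/3; weight (1/6)·(1/3) = 1/18.
If it is in box 2 (prior 1/12): the host has 3 equally likely choices, so probability 1/3; weight (1/12)·(1/3) = 1/36.
If it is in box 3 (prior 1/4): the host has 4 equally likely choices, so probability 1/4; weight (1/4)·(1/4) = 1/16.
If it is in box 4 (prior 1/6): the host opened box 4, so this case is ruled out; weight (1/6)·0 = 0.
If it is in box 5 (prior 1/3): the host has 3 equally likely choices, so probability 1/3; weight (1/3)·(1/3) = 1/9.
The weights sum to 37/144.
So P(the gold coin in box 1 | the host opened box 4) = (1/18) / (37/144) = 8/37.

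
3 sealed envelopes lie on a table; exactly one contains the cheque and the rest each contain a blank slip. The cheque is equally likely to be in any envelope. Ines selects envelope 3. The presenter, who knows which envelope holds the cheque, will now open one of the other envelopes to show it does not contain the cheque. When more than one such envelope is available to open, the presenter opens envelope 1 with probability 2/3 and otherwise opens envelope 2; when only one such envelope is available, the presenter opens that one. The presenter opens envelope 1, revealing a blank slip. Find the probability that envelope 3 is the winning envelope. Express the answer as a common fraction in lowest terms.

Apply Bayes' rule, conditioning on where the cheque actually is.
If it is in envelope 1 (prior 1/3): the presenter opened envelope 1, so this case is ruled out; weight (1/3)·0 = 0.
If it is in envelope 2 (prior 1/3): only envelope 1 is available, probability 1; weight (1/3)·1 = 1/3.
If it is in envelope 3 (prior 1/3): envelope 1 is available, opened with probability 2/3; weight (1/3)·(2/3) = 2/9.
The weights sum to 5/9.
So P(the cheque in envelope 3 | the presenter opened envelope 1) = (2/9) / (5/9) = 2/5.

2/5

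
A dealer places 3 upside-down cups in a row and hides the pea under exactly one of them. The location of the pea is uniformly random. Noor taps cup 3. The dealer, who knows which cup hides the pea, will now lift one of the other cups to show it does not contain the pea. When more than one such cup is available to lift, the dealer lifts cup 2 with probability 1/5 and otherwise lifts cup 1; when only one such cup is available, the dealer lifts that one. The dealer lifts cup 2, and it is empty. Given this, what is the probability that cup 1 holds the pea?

Apply Bayes' rule, conditioning on where the pea actually is.
If it is under cup 1 (prior 1/3): only cup 2 is available, probability 1; weight (1/3)·1 = 1/3.
If it is under cup 2 (prior 1/3): the dealer opened cup 2, so this case is ruled out; weight (1/3)·0 = 0.
If it is under cup 3 (prior 1/3): cup 2 is available, opened with probability 1/5; weight (1/3)·(1/5) = 1/15.
The weights sum to 2/5.
So P(the pea under cup 1 | the dealer opened cup 2) = (1/3) / (2/5) = 5/6.

5/6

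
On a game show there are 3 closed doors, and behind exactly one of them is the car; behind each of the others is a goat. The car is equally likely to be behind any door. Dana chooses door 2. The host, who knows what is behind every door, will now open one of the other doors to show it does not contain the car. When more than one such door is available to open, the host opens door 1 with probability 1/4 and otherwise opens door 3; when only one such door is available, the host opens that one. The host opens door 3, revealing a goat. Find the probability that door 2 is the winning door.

3/7

Condition on the true location of the car.
If it is behind door 1 (prior 1/3): only door 3 is available, probability 1; weight (1/3)·1 = 1/3.
If it is behind door 2 (prior 1/3): door 1 is available but not opened, probability 3/4; weight (1/3)·(3/4) = 1/4.
If it is behind door 3 (prior 1/3): the host opened door 3, so this case is ruled out; weight (1/3)·0 = 0.
The weights sum to 7/12.
So P(the car behind door 2 | the host opened door 3) = (1/4) / (7/12) = 3/7.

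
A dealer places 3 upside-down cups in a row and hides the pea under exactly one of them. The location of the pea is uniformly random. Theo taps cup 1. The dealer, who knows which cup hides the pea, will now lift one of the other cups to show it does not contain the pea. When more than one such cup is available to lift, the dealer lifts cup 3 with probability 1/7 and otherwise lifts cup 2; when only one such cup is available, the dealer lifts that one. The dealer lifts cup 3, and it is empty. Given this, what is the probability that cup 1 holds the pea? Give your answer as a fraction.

1/8

Apply Bayes' rule, conditioning on where the pea actually is.
If it is under cup 1 (prior 1/3): cup 3 is available, opened with probability 1/7; weight (1/3)·(1/7) = 1/21.
If it is under cup 2 (prior 1/3): only cup 3 is available, probability 1; weight (1/3)·1 = 1/3.
If it is under cup 3 (prior 1/3): the dealer opened cup 3, so this case is ruled out; weight (1/3)·0 = 0.
The weights sum to 8/21.
So P(the pea under cup 1 | the dealer opened cup 3) = (1/21) / (8/21) = 1/8.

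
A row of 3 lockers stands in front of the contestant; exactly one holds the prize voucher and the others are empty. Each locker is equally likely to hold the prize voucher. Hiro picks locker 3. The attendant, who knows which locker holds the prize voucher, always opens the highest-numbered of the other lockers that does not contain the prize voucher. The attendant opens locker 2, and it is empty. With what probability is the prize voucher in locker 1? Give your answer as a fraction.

Apply Bayes' rule, conditioning on where the prize voucher actually is.
If it is in either of lockers 1 and 3 (prior 1/3 each): locker 2 is the highest-numbered option available, probability 1; weight (1/3)·1 = 1/3 each.
If it is in locker 2 (prior 1/3): the attendant opened locker 2, so this case is ruled out; weight (1/3)·0 = 0.
The weights sum to 2/3.
So P(the prize voucher in locker 1 | the attendant opened locker 2) = (1/3) / (2/3) = 1/2.

1/2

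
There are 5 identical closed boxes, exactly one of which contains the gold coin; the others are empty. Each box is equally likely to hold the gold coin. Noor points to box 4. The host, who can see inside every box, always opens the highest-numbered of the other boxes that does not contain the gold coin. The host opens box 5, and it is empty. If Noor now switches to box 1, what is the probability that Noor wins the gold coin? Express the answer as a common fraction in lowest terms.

1/4

Condition on the true location of the gold coin.
If it is in any of boxes 1, 2, 3, and 4 (prior 1/5 each): box 5 is the highest-numbered option available, probability 1; weight (1/5)·1 = 1/5 each.
If it is in box 5 (prior 1/5): the host opened box 5, so this case is ruled out; weight (1/5)·0 = 0.
The weights sum to 4/5.
So P(the gold coin in box 1 | the host opened box 5) = (1/5) / (4/5) = 1/4.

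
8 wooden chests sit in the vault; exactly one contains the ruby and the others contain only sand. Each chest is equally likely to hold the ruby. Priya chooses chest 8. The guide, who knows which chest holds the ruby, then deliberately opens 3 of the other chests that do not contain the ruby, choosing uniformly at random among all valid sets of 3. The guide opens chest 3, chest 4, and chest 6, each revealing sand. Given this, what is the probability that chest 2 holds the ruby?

7/32

Condition on the true location of the ruby.
If it is in any of chests 1, 2, 5, and 7 (prior 1/8 each): the guide has 20 equally likely choices, so probability 1/20; weight (1/8)·(1/20) = 1/160 each.
If it is in any of chests 3, 4, and 6 (prior 1/8 each): that chest was opened and seen not to hold the prize — ruled out; weight (1/8)·0 = 0 each.
If it is in chest 8 (prior 1/8): the guide has 35 equally likely choices, so probability 1/35; weight (1/8)·(1/35) = 1/280.
The weights sum to 1/35.
So P(the ruby in chest 2 | the guide opened chest 3, chest 4, and chest 6) = (1/160) / (1/35) = 7/32.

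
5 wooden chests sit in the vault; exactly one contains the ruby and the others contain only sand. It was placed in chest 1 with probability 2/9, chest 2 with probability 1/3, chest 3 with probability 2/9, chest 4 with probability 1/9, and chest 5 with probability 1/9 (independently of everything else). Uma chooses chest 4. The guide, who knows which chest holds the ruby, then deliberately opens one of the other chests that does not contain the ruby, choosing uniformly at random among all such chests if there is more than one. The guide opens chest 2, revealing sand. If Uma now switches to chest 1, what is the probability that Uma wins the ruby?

Apply Bayes' rule, conditioning on where the ruby actually is.
If it is in either of chests 1 and 3 (prior 2/9 each): the guide has 3 equally likely choices, so probability 1/3; weight (2/9)·(1/3) = 2/27 each.
If it is in chest 2 (prior 1/3): the guide opened chest 2, so this case is ruled out; weight (1/3)·0 = 0.
If it is in chest 4 (prior 1/9): the guide has 4 equally likely choices, so probability 1/4; weight (1/9)·(1/4) = 1/36.
If it is in chest 5 (prior 1/9): the guide has 3 equally likely choices, so probability 1/3; weight (1/9)·(1/3) = 1/27.
The weights sum to 23/108.
So P(the ruby in chest 1 | the guide opened chest 2) = (2/27) / (23/108) = 8/23.

8/23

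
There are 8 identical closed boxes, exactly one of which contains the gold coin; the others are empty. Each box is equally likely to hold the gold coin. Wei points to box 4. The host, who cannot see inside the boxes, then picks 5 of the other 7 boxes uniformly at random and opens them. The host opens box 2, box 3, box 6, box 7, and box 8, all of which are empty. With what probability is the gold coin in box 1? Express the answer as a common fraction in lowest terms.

Condition on the true location of the gold coin.
If it is in any of boxes 1, 4, and 5 (prior 1/8 each): the host picks exactly this set with probability 1/21 regardless, and none is the prize; weight (1/8)·(1/21) = 1/168 each.
If it is in any of boxes 2, 3, 6, 7, and 8 (prior 1/8 each): that box was opened and seen not to hold the prize — ruled out; weight (1/8)·0 = 0 each.
The weights sum to 1/56.
So P(the gold coin in box 1 | the host opened box 2, box 3, box 6, box 7, and box 8) = (1/168) / (1/56) = 1/3.

1/3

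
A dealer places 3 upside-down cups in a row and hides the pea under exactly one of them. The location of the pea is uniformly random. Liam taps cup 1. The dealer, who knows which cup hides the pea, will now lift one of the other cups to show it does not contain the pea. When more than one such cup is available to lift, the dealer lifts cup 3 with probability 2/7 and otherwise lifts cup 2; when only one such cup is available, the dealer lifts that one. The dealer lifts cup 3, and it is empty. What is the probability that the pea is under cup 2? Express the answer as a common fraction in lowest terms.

Consider each possible location of the pea in turn.
If it is under cup 1 (prior 1/3): cup 3 is available, opened with probability 2/7; weight (1/3)·(2/7) = 2/21.
If it is under cup 2 (prior 1/3): only cup 3 is available, probability 1; weight (1/3)·1 = 1/3.
If it is under cup 3 (prior 1/3): the dealer opened cup 3, so this case is ruled out; weight (1/3)·0 = 0.
The weights sum to 3/7.
So P(the pea under cup 2 | the dealer opened cup 3) = (1/3) / (3/7) = 7/9.

7/9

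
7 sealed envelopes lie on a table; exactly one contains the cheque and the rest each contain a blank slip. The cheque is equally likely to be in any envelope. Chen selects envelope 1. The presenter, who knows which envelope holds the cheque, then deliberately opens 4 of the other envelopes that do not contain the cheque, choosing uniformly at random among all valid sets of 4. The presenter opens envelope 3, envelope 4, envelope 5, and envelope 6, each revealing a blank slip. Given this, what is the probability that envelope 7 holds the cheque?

Condition on the true location of the cheque.
If it is in envelope 1 (prior 1/7): the presenter has 15 equally likely choices, so probability 1/15; weight (1/7)·(1/15) = 1/105.
If it is in either of envelopes 2 and 7 (prior 1/7 each): the presenter has 5 equally likely choices, so probability 1/5; weight (1/7)·(1/5) = 1/35 each.
If it is in any of envelopes 3, 4, 5, and 6 (prior 1/7 each): that envelope was opened and seen not to hold the prize — ruled out; weight (1/7)·0 = 0 each.
The weights sum to 1/15.
So P(the cheque in envelope 7 | the presenter opened envelope 3, envelope 4, envelope 5, and envelope 6) = (1/35) / (1/15) = 3/7.

3/7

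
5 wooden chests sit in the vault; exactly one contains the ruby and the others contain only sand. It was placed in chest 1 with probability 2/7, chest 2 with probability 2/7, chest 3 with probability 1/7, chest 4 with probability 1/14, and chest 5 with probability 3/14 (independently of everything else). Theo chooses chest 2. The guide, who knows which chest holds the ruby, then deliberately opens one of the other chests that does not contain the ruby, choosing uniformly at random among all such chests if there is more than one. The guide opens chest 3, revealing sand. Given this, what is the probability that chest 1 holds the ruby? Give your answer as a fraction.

Consider each possible location of the ruby in turn.
If it is in chest 1 (prior 2/7): the guide has 3 equally likely choices, so probability 1/3; weight (2/7)·(1/3) = 2/21.
If it is in chest 2 (prior 2/7): the guide has 4 equally likely choices, so probability 1/4; weight (2/7)·(1/4) = 1/14.
If it is in chest 3 (prior 1/7): the guide opened chest 3, so this case is ruled out; weight (1/7)·0 = 0.
If it is in chest 4 (prior 1/14): the guide has 3 equally likely choices, so probability 1/3; weight (1/14)·(1/3) = 1/42.
If it is in chest 5 (prior 3/14): the guide has 3 equally likely choices, so probability 1/3; weight (3/14)·(1/3) = 1/14.
The weights sum to 11/42.
So P(the ruby in chest 1 | the guide opened chest 3) = (2/21) / (11/42) = 4/11.

4/11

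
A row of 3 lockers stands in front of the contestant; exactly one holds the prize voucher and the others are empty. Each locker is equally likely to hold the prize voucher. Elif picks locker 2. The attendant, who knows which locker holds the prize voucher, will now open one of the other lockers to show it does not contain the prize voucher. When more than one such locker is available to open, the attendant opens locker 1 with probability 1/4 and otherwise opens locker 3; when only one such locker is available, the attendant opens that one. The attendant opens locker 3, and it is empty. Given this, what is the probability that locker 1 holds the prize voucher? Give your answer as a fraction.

4/7

Consider each possible location of the prize voucher in turn.
If it is in locker 1 (prior 1/3): only locker 3 is available, probability 1; weight (1/3)·1 = 1/3.
If it is in locker 2 (prior 1/3): locker 1 is available but not opened, probability 3/4; weight (1/3)·(3/4) = 1/4.
If it is in locker 3 (prior 1/3): the attendant opened locker 3, so this case is ruled out; weight (1/3)·0 = 0.
The weights sum to 7/12.
So P(the prize voucher in locker 1 | the attendant opened locker 3) = (1/3) / (7/12) = 4/7.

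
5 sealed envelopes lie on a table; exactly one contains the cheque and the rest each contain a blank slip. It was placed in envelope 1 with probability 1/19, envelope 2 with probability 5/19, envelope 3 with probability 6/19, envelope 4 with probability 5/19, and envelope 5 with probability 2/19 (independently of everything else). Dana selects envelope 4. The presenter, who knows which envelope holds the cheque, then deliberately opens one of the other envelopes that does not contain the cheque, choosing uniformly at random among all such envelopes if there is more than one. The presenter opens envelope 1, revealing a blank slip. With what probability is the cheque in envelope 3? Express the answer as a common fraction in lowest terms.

24/67

Condition on the true location of the cheque.
If it is in envelope 1 (prior 1/19): the presenter opened envelope 1, so this case is ruled out; weight (1/19)·0 = 0.
If it is in envelope 2 (prior 5/19): the presenter has 3 equally likely choices, so probability 1/3; weight (5/19)·(1/3) = 5/57.
If it is in envelope 3 (prior 6/19): the presenter has 3 equally likely choices, so probability 1/3; weight (6/19)·(1/3) = 2/19.
If it is in envelope 4 (prior 5/19): the presenter has 4 equally likely choices, so probability 1/4; weight (5/19)·(1/4) = 5/76.
If it is in envelope 5 (prior 2/19): the presenter has 3 equally likely choices, so probability 1/3; weight (2/19)·(1/3) = 2/57.
The weights sum to 67/228.
So P(the cheque in envelope 3 | the presenter opened envelope 1) = (2/19) / (67/228) = 24/67.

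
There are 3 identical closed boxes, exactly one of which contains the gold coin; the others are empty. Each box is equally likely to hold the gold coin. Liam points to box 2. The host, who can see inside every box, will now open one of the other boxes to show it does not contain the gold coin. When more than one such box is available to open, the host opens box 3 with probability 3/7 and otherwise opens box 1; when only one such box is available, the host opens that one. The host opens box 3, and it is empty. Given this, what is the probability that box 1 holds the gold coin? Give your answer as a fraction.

7/10

Consider each possible location of the gold coin in turn.
If it is in box 1 (prior 1/3): only box 3 is available, probability 1; weight (1/3)·1 = 1/3.
If it is in box 2 (prior 1/3): box 3 is available, opened with probability 3/7; weight (1/3)·(3/7) = 1/7.
If it is in box 3 (prior 1/3): the host opened box 3, so this case is ruled out; weight (1/3)·0 = 0.
The weights sum to 10/21.
So P(the gold coin in box 1 | the host opened box 3) = (1/3) / (10/21) = 7/10.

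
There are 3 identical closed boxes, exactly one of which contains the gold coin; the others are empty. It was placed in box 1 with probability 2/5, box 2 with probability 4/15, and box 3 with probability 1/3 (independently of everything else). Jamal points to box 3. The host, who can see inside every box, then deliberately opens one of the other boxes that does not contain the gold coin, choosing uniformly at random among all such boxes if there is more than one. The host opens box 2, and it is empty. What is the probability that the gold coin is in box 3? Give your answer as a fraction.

5/17

Consider each possible location of the gold coin in turn.
If it is in box 1 (prior 2/5): the host has no choice, probability 1; weight (2/5)·1 = 2/5.
If it is in box 2 (prior 4/15): the host opened box 2, so this case is ruled out; weight (4/15)·0 = 0.
If it is in box 3 (prior 1/3): the host has 2 equally likely choices, so probability 1/2; weight (1/3)·(1/2) = 1/6.
The weights sum to 17/30.
So P(the gold coin in box 3 | the host opened box 2) = (1/6) / (17/30) = 5/17.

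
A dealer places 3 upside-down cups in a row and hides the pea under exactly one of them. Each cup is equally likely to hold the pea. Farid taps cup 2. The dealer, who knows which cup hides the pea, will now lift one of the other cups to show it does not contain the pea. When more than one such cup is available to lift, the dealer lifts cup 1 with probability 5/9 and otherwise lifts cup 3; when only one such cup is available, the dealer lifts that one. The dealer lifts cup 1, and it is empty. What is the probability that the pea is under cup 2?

5/14

Condition on the true location of the pea.
If it is under cup 1 (prior 1/3): the dealer opened cup 1, so this case is ruled out; weight (1/3)·0 = 0.
If it is under cup 2 (prior 1/3): cup 1 is available, opened with probability 5/9; weight (1/3)·(5/9) = 5/27.
If it is under cup 3 (prior 1/3): only cup 1 is available, probability 1; weight (1/3)·1 = 1/3.
The weights sum to 14/27.
So P(the pea under cup 2 | the dealer opened cup 1) = (5/27) / (14/27) = 5/14.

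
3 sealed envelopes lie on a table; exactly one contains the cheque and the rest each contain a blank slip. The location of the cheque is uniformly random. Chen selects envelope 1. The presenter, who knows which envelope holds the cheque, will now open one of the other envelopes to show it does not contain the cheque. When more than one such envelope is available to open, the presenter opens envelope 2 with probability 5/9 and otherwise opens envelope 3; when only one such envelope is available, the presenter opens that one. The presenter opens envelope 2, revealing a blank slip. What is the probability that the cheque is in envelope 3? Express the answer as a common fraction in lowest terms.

9/14

Consider each possible location of the cheque in turn.
If it is in envelope 1 (prior 1/3): envelope 2 is available, opened with probability 5/9; weight (1/3)·(5/9) = 5/27.
If it is in envelope 2 (prior 1/3): the presenter opened envelope 2, so this case is ruled out; weight (1/3)·0 = 0.
If it is in envelope 3 (prior 1/3): only envelope 2 is available, probability 1; weight (1/3)·1 = 1/3.
The weights sum to 14/27.
So P(the cheque in envelope 3 | the presenter opened envelope 2) = (1/3) / (14/27) = 9/14.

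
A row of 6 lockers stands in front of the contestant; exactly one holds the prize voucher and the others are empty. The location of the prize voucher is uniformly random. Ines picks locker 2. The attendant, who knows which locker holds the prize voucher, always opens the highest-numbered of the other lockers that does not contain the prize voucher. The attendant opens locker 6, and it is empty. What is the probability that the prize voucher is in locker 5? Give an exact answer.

1/5

Condition on the true location of the prize voucher.
If it is in any of lockers 1, 2, 3, 4, and 5 (prior 1/6 each): locker 6 is the highest-numbered option available, probability 1; weight (1/6)·1 = 1/6 each.
If it is in locker 6 (prior 1/6): the attendant opened locker 6, so this case is ruled out; weight (1/6)·0 = 0.
The weights sum to 5/6.
So P(the prize voucher in locker 5 | the attendant opened locker 6) = (1/6) / (5/6) = 1/5.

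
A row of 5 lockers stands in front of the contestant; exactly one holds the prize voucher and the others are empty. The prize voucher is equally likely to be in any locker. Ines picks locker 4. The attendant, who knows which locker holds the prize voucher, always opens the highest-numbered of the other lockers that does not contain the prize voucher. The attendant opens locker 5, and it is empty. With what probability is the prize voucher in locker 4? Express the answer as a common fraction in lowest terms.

1/4

Condition on the true location of the prize voucher.
If it is in any of lockers 1, 2, 3, and 4 (prior 1/5 each): locker 5 is the highest-numbered option available, probability 1; weight (1/5)·1 = 1/5 each.
If it is in locker 5 (prior 1/5): the attendant opened locker 5, so this case is ruled out; weight (1/5)·0 = 0.
The weights sum to 4/5.
So P(the prize voucher in locker 4 | the attendant opened locker 5) = (1/5) / (4/5) = 1/4.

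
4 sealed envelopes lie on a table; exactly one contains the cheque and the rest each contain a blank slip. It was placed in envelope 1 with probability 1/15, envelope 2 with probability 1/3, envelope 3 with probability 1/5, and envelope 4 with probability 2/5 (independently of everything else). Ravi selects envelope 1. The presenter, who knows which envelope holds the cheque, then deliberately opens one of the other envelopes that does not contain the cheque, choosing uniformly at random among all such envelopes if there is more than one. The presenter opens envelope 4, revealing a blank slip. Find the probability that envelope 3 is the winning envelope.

9/26

Apply Bayes' rule, conditioning on where the cheque actually is.
If it is in envelope 1 (prior 1/15): the presenter has 3 equally likely choices, so probability 1/3; weight (1/15)·(1/3) = 1/45.
If it is in envelope 2 (prior 1/3): the presenter has 2 equally likely choices, so probability 1/2; weight (1/3)·(1/2) = 1/6.
If it is in envelope 3 (prior 1/5): the presenter has 2 equally likely choices, so probability 1/2; weight (1/5)·(1/2) = 1/10.
If it is in envelope 4 (prior 2/5): the presenter opened envelope 4, so this case is ruled out; weight (2/5)·0 = 0.
The weights sum to 13/45.
So P(the cheque in envelope 3 | the presenter opened envelope 4) = (1/10) / (13/45) = 9/26.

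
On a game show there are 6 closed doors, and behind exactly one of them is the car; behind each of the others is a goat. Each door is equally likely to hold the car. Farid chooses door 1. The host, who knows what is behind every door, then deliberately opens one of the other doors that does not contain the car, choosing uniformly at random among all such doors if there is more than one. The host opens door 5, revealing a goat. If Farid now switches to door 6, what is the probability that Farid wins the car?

Consider each possible location of the car in turn.
If it is behind door 1 (prior 1/6): the host has 5 equally likely choices, so probability 1/5; weight (1/6)·(1/5) = 1/30.
If it is behind any of doors 2, 3, 4, and 6 (prior 1/6 each): the host has 4 equally likely choices, so probability 1/4; weight (1/6)·(1/4) = 1/24 each.
If it is behind door 5 (prior 1/6): the host opened door 5, so this case is ruled out; weight (1/6)·0 = 0.
The weights sum to 1/5.
So P(the car behind door 6 | the host opened door 5) = (1/24) / (1/5) = 5/24.

5/24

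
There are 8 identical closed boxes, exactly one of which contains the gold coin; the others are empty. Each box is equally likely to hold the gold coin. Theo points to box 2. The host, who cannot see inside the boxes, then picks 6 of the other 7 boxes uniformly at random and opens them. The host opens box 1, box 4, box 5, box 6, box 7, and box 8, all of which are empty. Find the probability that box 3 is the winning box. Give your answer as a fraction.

Condition on the true location of the gold coin.
If it is in any of boxes 1, 4, 5, 6, 7, and 8 (prior 1/8 each): that box was opened and seen not to hold the prize — ruled out; weight (1/8)·0 = 0 each.
If it is in either of boxes 2 and 3 (prior 1/8 each): the host picks exactly this set with probability 1/7 regardless, and none is the prize; weight (1/8)·(1/7) = 1/56 each.
The weights sum to 1/28.
So P(the gold coin in box 3 | the host opened box 1, box 4, box 5, box 6, box 7, and box 8) = (1/56) / (1/28) = 1/2.

1/2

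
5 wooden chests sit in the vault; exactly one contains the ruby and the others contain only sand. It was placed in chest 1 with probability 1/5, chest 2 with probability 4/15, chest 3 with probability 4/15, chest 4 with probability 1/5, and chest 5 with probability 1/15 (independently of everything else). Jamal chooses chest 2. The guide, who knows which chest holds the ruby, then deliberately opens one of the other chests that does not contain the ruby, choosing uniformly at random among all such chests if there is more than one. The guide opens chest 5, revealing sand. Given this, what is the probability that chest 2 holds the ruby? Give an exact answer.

3/13

Consider each possible location of the ruby in turn.
If it is in either of chests 1 and 4 (prior 1/5 each): the guide has 3 equally likely choices, so probability 1/3; weight (1/5)·(1/3) = 1/15 each.
If it is in chest 2 (prior 4/15): the guide has 4 equally likely choices, so probability 1/4; weight (4/15)·(1/4) = 1/15.
If it is in chest 3 (prior 4/15): the guide has 3 equally likely choices, so probability 1/3; weight (4/15)·(1/3) = 4/45.
If it is in chest 5 (prior 1/15): the guide opened chest 5, so this case is ruled out; weight (1/15)·0 = 0.
The weights sum to 13/45.
So P(the ruby in chest 2 | the guide opened chest 5) = (1/15) / (13/45) = 3/13.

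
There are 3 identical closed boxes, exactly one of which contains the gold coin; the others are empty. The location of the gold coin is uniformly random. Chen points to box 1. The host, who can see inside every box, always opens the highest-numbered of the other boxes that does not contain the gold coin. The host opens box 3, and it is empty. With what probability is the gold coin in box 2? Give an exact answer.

1/2

Consider each possible location of the gold coin in turn.
If it is in either of boxes 1 and 2 (prior 1/3 each): box 3 is the highest-numbered option available, probability 1; weight (1/3)·1 = 1/3 each.
If it is in box 3 (prior 1/3): the host opened box 3, so this case is ruled out; weight (1/3)·0 = 0.
The weights sum to 2/3.
So P(the gold coin in box 2 | the host opened box 3) = (1/3) / (2/3) = 1/2.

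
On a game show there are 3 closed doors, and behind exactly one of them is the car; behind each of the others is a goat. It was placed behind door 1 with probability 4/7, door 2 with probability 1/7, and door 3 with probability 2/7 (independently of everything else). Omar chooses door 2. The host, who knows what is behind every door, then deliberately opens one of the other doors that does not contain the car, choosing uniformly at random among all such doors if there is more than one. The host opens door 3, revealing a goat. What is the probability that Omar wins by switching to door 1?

Consider each possible location of the car in turn.
If it is behind door 1 (prior 4/7): the host has no choice, probability 1; weight (4/7)·1 = 4/7.
If it is behind door 2 (prior 1/7): the host has 2 equally likely choices, so probability 1/2; weight (1/7)·(1/2) = 1/14.
If it is behind door 3 (prior 2/7): the host opened door 3, so this case is ruled out; weight (2/7)·0 = 0.
The weights sum to 9/14.
So P(the car behind door 1 | the host opened door 3) = (4/7) / (9/14) = 8/9.

8/9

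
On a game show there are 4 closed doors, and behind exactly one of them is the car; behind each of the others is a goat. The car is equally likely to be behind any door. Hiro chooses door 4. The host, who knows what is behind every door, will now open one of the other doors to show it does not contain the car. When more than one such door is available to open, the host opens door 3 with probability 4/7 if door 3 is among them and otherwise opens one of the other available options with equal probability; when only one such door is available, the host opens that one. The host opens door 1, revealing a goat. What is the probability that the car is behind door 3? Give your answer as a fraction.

7/16

Condition on the true location of the car.
If it is behind door 1 (prior 1/4): the host opened door 1, so this case is ruled out; weight (1/4)·0 = 0.
If it is behind door 2 (prior 1/4): door 3 is available but not opened, probability 3/7; weight (1/4)·(3/7) = 3/28.
If it is behind door 3 (prior 1/4): door 3 holds the prize so is unavailable; the host chooses uniformly among the 2 others, probability 1/2; weight (1/4)·(1/2) = 1/8.
If it is behind door 4 (prior 1/4): door 3 is available but not opened; door 1 gets probability (1 − 4/7)/2 = 3/14; weight (1/4)·(3/14) = 3/56.
The weights sum to 2/7.
So P(the car behind door 3 | the host opened door 1) = (1/8) / (2/7) = 7/16.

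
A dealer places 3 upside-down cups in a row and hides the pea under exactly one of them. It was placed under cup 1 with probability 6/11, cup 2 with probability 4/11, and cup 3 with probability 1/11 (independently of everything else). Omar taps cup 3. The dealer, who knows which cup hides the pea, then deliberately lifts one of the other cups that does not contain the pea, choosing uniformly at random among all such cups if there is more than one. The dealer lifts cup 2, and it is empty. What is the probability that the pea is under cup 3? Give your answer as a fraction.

1/13

Consider each possible location of the pea in turn.
If it is under cup 1 (prior 6/11): the dealer has no choice, probability 1; weight (6/11)·1 = 6/11.
If it is under cup 2 (prior 4/11): the dealer opened cup 2, so this case is ruled out; weight (4/11)·0 = 0.
If it is under cup 3 (prior 1/11): the dealer has 2 equally likely choices, so probability 1/2; weight (1/11)·(1/2) = 1/22.
The weights sum to 13/22.
So P(the pea under cup 3 | the dealer opened cup 2) = (1/22) / (13/22) = 1/13.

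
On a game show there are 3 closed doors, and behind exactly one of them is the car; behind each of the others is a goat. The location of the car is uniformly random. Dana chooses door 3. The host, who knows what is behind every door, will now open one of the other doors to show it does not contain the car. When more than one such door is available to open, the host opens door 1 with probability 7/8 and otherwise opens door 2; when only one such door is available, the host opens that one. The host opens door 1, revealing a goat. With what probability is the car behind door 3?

7/15

Consider each possible location of the car in turn.
If it is behind door 1 (prior 1/3): the host opened door 1, so this case is ruled out; weight (1/3)·0 = 0.
If it is behind door 2 (prior 1/3): only door 1 is available, probability 1; weight (1/3)·1 = 1/3.
If it is behind door 3 (prior 1/3): door 1 is available, opened with probability 7/8; weight (1/3)·(7/8) = 7/24.
The weights sum to 5/8.
So P(the car behind door 3 | the host opened door 1) = (7/24) / (5/8) = 7/15.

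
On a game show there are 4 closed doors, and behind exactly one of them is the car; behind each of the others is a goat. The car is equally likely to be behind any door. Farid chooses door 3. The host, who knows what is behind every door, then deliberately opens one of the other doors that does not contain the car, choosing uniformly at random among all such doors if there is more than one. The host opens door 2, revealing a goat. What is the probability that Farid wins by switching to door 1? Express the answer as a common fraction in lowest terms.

Apply Bayes' rule, conditioning on where the car actually is.
If it is behind either of doors 1 and 4 (prior 1/4 each): the host has 2 equally likely choices, so probability 1/2; weight (1/4)·(1/2) = 1/8 each.
If it is behind door 2 (prior 1/4): the host opened door 2, so this case is ruled out; weight (1/4)·0 = 0.
If it is behind door 3 (prior 1/4): the host has 3 equally likely choices, so probability 1/3; weight (1/4)·(1/3) = 1/12.
The weights sum to 1/3.
So P(the car behind door 1 | the host opened door 2) = (1/8) / (1/3) = 3/8.

3/8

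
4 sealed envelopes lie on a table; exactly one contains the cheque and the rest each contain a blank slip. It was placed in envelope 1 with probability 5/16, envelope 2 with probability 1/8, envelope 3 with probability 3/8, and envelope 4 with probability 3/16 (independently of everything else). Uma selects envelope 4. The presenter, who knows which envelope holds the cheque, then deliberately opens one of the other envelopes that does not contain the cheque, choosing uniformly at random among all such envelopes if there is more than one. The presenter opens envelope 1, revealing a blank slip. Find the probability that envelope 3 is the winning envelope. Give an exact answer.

Consider each possible location of the cheque in turn.
If it is in envelope 1 (prior 5/16): the presenter opened envelope 1, so this case is ruled out; weight (5/16)·0 = 0.
If it is in envelope 2 (prior 1/8): the presenter has 2 equally likely choices, so probability 1/2; weight (1/8)·(1/2) = 1/16.
If it is in envelope 3 (prior 3/8): the presenter has 2 equally likely choices, so probability 1/2; weight (3/8)·(1/2) = 3/16.
If it is in envelope 4 (prior 3/16): the presenter has 3 equally likely choices, so probability 1/3; weight (3/16)·(1/3) = 1/16.
The weights sum to 5/16.
So P(the cheque in envelope 3 | the presenter opened envelope 1) = (3/16) / (5/16) = 3/5.

3/5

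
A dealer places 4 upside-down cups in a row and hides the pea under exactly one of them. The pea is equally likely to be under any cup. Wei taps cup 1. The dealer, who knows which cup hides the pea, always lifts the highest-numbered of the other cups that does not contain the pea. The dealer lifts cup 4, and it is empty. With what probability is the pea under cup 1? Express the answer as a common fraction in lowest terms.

Apply Bayes' rule, conditioning on where the pea actually is.
If it is under any of cups 1, 2, and 3 (prior 1/4 each): cup 4 is the highest-numbered option available, probability 1; weight (1/4)·1 = 1/4 each.
If it is under cup 4 (prior 1/4): the dealer opened cup 4, so this case is ruled out; weight (1/4)·0 = 0.
The weights sum to 3/4.
So P(the pea under cup 1 | the dealer opened cup 4) = (1/4) / (3/4) = 1/3.

1/3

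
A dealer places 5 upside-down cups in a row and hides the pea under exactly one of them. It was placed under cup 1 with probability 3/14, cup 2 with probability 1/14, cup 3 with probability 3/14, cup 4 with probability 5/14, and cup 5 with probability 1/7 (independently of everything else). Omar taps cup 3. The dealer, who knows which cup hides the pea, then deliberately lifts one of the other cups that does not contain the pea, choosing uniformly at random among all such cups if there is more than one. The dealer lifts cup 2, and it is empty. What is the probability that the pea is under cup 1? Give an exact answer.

12/49

Condition on the true location of the pea.
If it is under cup 1 (prior 3/14): the dealer has 3 equally likely choices, so probability 1/3; weight (3/14)·(1/3) = 1/14.
If it is under cup 2 (prior 1/14): the dealer opened cup 2, so this case is ruled out; weight (1/14)·0 = 0.
If it is under cup 3 (prior 3/14): the dealer has 4 equally likely choices, so probability 1/4; weight (3/14)·(1/4) = 3/56.
If it is under cup 4 (prior 5/14): the dealer has 3 equally likely choices, so probability 1/3; weight (5/14)·(1/3) = 5/42.
If it is under cup 5 (prior 1/7): the dealer has 3 equally likely choices, so probability 1/3; weight (1/7)·(1/3) = 1/21.
The weights sum to 7/24.
So P(the pea under cup 1 | the dealer opened cup 2) = (1/14) / (7/24) = 12/49.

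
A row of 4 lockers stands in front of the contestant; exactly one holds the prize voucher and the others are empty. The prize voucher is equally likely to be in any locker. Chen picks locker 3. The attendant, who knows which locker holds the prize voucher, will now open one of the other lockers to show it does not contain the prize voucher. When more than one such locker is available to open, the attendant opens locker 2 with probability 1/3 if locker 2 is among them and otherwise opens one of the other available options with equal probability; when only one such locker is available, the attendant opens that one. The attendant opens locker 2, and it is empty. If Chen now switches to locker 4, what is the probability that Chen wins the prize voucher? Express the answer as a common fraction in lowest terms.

Consider each possible location of the prize voucher in turn.
If it is in any of lockers 1, 3, and 4 (prior 1/4 each): locker 2 is available, opened with probability 1/3; weight (1/4)·(1/3) = 1/12 each.
If it is in locker 2 (prior 1/4): the attendant opened locker 2, so this case is ruled out; weight (1/4)·0 = 0.
The weights sum to 1/4.
So P(the prize voucher in locker 4 | the attendant opened locker 2) = (1/12) / (1/4) = 1/3.

1/3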